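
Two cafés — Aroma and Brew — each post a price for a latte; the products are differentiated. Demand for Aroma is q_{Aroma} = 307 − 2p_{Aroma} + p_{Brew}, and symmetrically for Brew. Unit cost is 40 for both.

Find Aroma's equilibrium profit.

15842

Aroma's profit: π = (p_{Aroma} − 40)(307 − 2p_{Aroma} + p_{Brew}).
∂π/∂p_{Aroma} = 387 − 4p_{Aroma} + p_{Brew} = 0 ⇒ p_{Aroma} = 96.75 + 0.25p_{Brew}.
The game is symmetric, so in equilibrium p_{Brew} = p_{Aroma}: the reaction function gives 0.75p_{Aroma} = 96.75, hence p_{Aroma} = 129.
q_{Aroma} = 307 − 2·129 + 129 = 178.
Profit = (129 − 40)·178 = 15842.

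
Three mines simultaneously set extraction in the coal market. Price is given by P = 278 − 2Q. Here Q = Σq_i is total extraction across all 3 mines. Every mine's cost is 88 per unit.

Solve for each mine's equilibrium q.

A representative mine's profit is π_i = q_i(278 − 2Q) − 88q_i, with Q = q_i + Σ_{j≠i} q_j.
First-order condition: 190 − 4q_i − 2Σ_{j≠i} q_j = 0.
With identical mines, set every q_j = q: then 190 − 4q − 4q = 0, i.e. q = 190/8 = 23.75.

23.75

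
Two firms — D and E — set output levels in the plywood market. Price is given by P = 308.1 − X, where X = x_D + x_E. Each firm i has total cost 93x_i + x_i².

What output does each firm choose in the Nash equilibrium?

Firm D's profit: π = x_D(308.1 − (x_D + x_E)) − 93x_D − x_D².
∂π/∂x_D = 215.1 − 4x_D − x_E = 0, so x_D = 53.775 − 0.25x_E.
The game is symmetric, so in equilibrium x_E = x_D: the reaction function gives 1.25x_D = 53.775, hence x_D = 43.02.

43.02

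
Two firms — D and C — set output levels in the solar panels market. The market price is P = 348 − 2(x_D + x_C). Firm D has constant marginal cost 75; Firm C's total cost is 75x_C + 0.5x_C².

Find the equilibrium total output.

Firm D's profit: π = x_D(348 − 2(x_D + x_C)) − 75x_D.
∂π/∂x_D = 273 − 4x_D − 2x_C = 0, so x_D = 68.25 − 0.5x_C.
For C: ∂π/∂x_C = 273 − 5x_C − 2x_D = 0 ⇒ x_C = 54.6 − 0.4x_D.
Plugging x_C into D's best response: x_D = 68.25 − 0.5(54.6 − 0.4x_D) ⇒ 0.8x_D = 40.95, so x_D = 51.1875.
Then x_C = 54.6 − 0.4·51.1875 = 34.125.
Total output: 51.1875 + 34.125 = 85.3125.

85.3125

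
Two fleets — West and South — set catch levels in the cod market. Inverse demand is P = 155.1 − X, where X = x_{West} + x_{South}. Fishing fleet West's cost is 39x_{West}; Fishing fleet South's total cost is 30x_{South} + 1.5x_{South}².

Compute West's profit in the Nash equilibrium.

2560.36

Fishing fleet West's profit: π = x_{West}(155.1 − (x_{West} + x_{South})) − 39x_{West}.
∂π/∂x_{West} = 116.1 − 2x_{West} − x_{South} = 0, so x_{West} = 58.05 − 0.5x_{South}.
For South: ∂π/∂x_{South} = 125.1 − 5x_{South} − x_{West} = 0 ⇒ x_{South} = 25.02 − 0.2x_{West}.
Solving the two reaction functions simultaneously: (1 − (−0.5)(−0.2))x_{West} = 58.05 − 0.5·25.02, so 0.9x_{West} = 45.54 and x_{West} = 50.6.
Then x_{South} = 25.02 − 0.2·50.6 = 14.9.
Price P = 155.1 − 65.5 = 89.6.
West's profit: (89.6 − 39)·50.6 = 2560.36.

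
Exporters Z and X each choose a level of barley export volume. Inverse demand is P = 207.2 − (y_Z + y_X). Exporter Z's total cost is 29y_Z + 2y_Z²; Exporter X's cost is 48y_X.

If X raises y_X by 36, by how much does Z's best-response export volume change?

-6

Exporter Z's profit: π = y_Z(207.2 − (y_Z + y_X)) − 29y_Z − 2y_Z².
∂π/∂y_Z = 178.2 − 6y_Z − y_X = 0, so y_Z = 29.7 − (1/6)y_X.
The reaction-function slope is −1/6, so a 36-unit rise in y_X moves y_Z by −1/6 × 36 = −6. Z's best response falls — the actions are strategic substitutes.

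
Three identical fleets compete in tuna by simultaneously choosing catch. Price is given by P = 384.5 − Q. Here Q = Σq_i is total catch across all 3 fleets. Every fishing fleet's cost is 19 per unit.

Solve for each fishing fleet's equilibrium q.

A representative fishing fleet's profit is π_i = q_i(384.5 − Q) − 19q_i, with Q = q_i + Σ_{j≠i} q_j.
First-order condition: 365.5 − 2q_i − Σ_{j≠i} q_j = 0.
With identical fishing fleets, set every q_j = q: then 365.5 − 2q − 2q = 0, i.e. q = 365.5/4 = 91.375.

91.375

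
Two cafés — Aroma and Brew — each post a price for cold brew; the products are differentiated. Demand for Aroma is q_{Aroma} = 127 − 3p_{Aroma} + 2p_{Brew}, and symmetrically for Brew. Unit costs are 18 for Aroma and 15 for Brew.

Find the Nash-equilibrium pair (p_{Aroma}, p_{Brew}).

Aroma's profit: π = (p_{Aroma} − 18)(127 − 3p_{Aroma} + 2p_{Brew}).
∂π/∂p_{Aroma} = 181 − 6p_{Aroma} + 2p_{Brew} = 0 ⇒ p_{Aroma} = 181/6 + (1/3)p_{Brew}.
Similarly p_{Brew} = 86/3 + (1/3)p_{Aroma}.
Substituting the second reaction function into the first: p_{Aroma} = 181/6 + (1/3)(86/3 + (1/3)p_{Aroma}), which gives (8/9)p_{Aroma} = 715/18 ⇒ p_{Aroma} = 44.6875.
Then p_{Brew} = 86/3 + (1/3)·44.6875 = 43.5625.

44.6875, 43.5625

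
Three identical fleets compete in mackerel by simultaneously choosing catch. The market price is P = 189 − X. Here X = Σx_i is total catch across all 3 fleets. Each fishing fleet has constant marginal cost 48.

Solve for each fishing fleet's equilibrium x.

A representative fishing fleet's profit is π_i = x_i(189 − X) − 48x_i, with X = x_i + Σ_{j≠i} x_j.
First-order condition: 141 − 2x_i − Σ_{j≠i} x_j = 0.
With identical fishing fleets, set every x_j = x: then 141 − 2x − 2x = 0, i.e. x = 141/4 = 35.25.

35.25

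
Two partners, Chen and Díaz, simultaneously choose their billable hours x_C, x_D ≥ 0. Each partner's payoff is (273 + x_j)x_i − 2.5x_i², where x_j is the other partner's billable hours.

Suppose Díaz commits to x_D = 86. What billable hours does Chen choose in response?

Chen's payoff is (273 + x_D)x_C − 2.5x_C².
∂π/∂x_C = 273 + x_D − 5x_C = 0, so x_C = 54.6 + 0.2x_D.
At x_D = 86: x_C = 54.6 + 0.2·86 = 71.8.

71.8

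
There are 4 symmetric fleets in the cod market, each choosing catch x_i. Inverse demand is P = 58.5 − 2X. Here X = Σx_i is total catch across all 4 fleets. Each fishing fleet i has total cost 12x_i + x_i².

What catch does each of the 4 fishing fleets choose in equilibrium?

3.875

A representative fishing fleet's profit is π_i = x_i(58.5 − 2X) − 12x_i − x_i², with X = x_i + Σ_{j≠i} x_j.
First-order condition: 46.5 − 6x_i − 2Σ_{j≠i} x_j = 0.
With identical fishing fleets, set every x_j = x: then 46.5 − 6x − 6x = 0, i.e. x = 46.5/12 = 3.875.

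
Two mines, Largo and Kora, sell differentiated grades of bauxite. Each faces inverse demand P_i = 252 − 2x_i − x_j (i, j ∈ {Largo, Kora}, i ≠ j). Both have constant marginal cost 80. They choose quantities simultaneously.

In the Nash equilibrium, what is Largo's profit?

Mine Largo's profit: π = x_{Largo}(252 − 2x_{Largo} − x_{Kora}) − 80x_{Largo}.
∂π/∂x_{Largo} = 172 − 4x_{Largo} − x_{Kora} = 0 ⇒ x_{Largo} = 43 − 0.25x_{Kora}.
Setting x_{Largo} = x_{Kora} in the reaction function: x_{Largo} = 43 − 0.25x_{Largo}, so x_{Largo} = 43 / 1.25 = 34.4.
P_{Largo} = 252 − 2·34.4 − 34.4 = 148.8.
Profit = (148.8 − 80)·34.4 = 2366.72.

2366.72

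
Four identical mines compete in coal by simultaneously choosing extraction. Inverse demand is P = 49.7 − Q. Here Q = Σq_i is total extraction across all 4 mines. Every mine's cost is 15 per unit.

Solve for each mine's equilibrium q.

6.94

A representative mine's profit is π_i = q_i(49.7 − Q) − 15q_i, with Q = q_i + Σ_{j≠i} q_j.
First-order condition: 34.7 − 2q_i − Σ_{j≠i} q_j = 0.
With identical mines, set every q_j = q: then 34.7 − 2q − 3q = 0, i.e. q = 34.7/5 = 6.94.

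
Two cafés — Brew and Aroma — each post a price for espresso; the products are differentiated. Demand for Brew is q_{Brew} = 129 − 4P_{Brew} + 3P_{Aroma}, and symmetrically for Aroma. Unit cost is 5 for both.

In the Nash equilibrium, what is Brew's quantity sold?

99.2

Brew's profit: π = (P_{Brew} − 5)(129 − 4P_{Brew} + 3P_{Aroma}).
∂π/∂P_{Brew} = 149 − 8P_{Brew} + 3P_{Aroma} = 0 ⇒ P_{Brew} = 18.625 + 0.375P_{Aroma}.
Setting P_{Brew} = P_{Aroma} in the reaction function: P_{Brew} = 18.625 + 0.375P_{Brew}, so P_{Brew} = 18.625 / 0.625 = 29.8.
q_{Brew} = 129 − 4·29.8 + 3·29.8 = 99.2.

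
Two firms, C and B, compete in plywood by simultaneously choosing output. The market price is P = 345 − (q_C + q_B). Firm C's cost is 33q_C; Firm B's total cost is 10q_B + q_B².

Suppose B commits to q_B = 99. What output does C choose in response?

Firm C's profit: π = q_C(345 − (q_C + q_B)) − 33q_C.
∂π/∂q_C = 312 − 2q_C − q_B = 0, so q_C = 156 − 0.5q_B.
At q_B = 99: q_C = 156 − 0.5·99 = 106.5.

106.5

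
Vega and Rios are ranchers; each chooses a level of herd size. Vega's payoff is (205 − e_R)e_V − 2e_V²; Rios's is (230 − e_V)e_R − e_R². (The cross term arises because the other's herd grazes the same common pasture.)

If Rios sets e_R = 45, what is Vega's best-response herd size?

40

Expanding Vega's payoff: 205e_V − e_Re_V − 2e_V².
∂π/∂e_V = 205 − e_R − 4e_V = 0, so e_V = 51.25 − 0.25e_R.
At e_R = 45: e_V = 51.25 − 0.25·45 = 40.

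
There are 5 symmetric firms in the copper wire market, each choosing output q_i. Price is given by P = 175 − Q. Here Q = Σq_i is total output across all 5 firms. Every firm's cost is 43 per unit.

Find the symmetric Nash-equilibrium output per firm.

A representative firm's profit is π_i = q_i(175 − Q) − 43q_i, with Q = q_i + Σ_{j≠i} q_j.
First-order condition: 132 − 2q_i − Σ_{j≠i} q_j = 0.
With identical firms, set every q_j = q: then 132 − 2q − 4q = 0, i.e. q = 132/6 = 22.

22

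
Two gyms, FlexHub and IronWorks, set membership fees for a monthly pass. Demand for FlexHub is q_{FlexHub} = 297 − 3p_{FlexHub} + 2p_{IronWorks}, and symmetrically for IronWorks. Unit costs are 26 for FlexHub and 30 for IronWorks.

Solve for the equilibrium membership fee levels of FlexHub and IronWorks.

94.5, 96

FlexHub's profit: π = (p_{FlexHub} − 26)(297 − 3p_{FlexHub} + 2p_{IronWorks}).
∂π/∂p_{FlexHub} = 375 − 6p_{FlexHub} + 2p_{IronWorks} = 0 ⇒ p_{FlexHub} = 62.5 + (1/3)p_{IronWorks}.
Similarly p_{IronWorks} = 64.5 + (1/3)p_{FlexHub}.
Substituting the second reaction function into the first: p_{FlexHub} = 62.5 + (1/3)(64.5 + (1/3)p_{FlexHub}), which gives (8/9)p_{FlexHub} = 84 ⇒ p_{FlexHub} = 94.5.
Then p_{IronWorks} = 64.5 + (1/3)·94.5 = 96.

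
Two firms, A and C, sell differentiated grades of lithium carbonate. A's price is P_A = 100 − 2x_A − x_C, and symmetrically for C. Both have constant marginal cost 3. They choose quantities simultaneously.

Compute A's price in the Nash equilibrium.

41.8

Firm A's profit: π = x_A(100 − 2x_A − x_C) − 3x_A.
∂π/∂x_A = 97 − 4x_A − x_C = 0 ⇒ x_A = 24.25 − 0.25x_C.
Setting x_A = x_C in the reaction function: x_A = 24.25 − 0.25x_A, so x_A = 24.25 / 1.25 = 19.4.
P_A = 100 − 2·19.4 − 19.4 = 41.8.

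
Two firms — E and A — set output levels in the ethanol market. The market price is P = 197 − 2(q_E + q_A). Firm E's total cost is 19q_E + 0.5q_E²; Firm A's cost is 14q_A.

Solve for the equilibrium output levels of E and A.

21.625, 34.9375

Firm E's profit: π = q_E(197 − 2(q_E + q_A)) − 19q_E − 0.5q_E².
∂π/∂q_E = 178 − 5q_E − 2q_A = 0, so q_E = 35.6 − 0.4q_A.
For A: ∂π/∂q_A = 183 − 4q_A − 2q_E = 0 ⇒ q_A = 45.75 − 0.5q_E.
Solving the two reaction functions simultaneously: (1 − (−0.4)(−0.5))q_E = 35.6 − 0.4·45.75, so 0.8q_E = 17.3 and q_E = 21.625.
Then q_A = 45.75 − 0.5·21.625 = 34.9375.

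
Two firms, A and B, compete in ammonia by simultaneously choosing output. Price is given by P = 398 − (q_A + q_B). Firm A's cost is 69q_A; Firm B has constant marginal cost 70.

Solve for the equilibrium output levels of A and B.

110, 109

Firm A's profit: π = q_A(398 − (q_A + q_B)) − 69q_A.
∂π/∂q_A = 329 − 2q_A − q_B = 0, so q_A = 164.5 − 0.5q_B.
By the same steps for B: q_B = 164 − 0.5q_A.
Solving the two reaction functions simultaneously: (1 − (−0.5)(−0.5))q_A = 164.5 − 0.5·164, so 0.75q_A = 82.5 and q_A = 110.
Then q_B = 164 − 0.5·110 = 109.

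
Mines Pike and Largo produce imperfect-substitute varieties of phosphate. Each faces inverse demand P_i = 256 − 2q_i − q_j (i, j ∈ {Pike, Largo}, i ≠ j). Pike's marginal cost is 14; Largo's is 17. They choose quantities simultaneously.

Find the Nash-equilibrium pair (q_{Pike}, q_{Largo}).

48.6, 47.6

Mine Pike's profit: π = q_{Pike}(256 − 2q_{Pike} − q_{Largo}) − 14q_{Pike}.
∂π/∂q_{Pike} = 242 − 4q_{Pike} − q_{Largo} = 0 ⇒ q_{Pike} = 60.5 − 0.25q_{Largo}.
Similarly q_{Largo} = 59.75 − 0.25q_{Pike}.
Plugging q_{Largo} into Pike's best response: q_{Pike} = 60.5 − 0.25(59.75 − 0.25q_{Pike}) ⇒ 0.9375q_{Pike} = 45.5625, so q_{Pike} = 48.6.
Then q_{Largo} = 59.75 − 0.25·48.6 = 47.6.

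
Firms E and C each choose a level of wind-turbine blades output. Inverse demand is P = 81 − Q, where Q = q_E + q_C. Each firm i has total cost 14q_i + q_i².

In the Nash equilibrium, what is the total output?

Firm E's profit: π = q_E(81 − (q_E + q_C)) − 14q_E − q_E².
∂π/∂q_E = 67 − 4q_E − q_C = 0, so q_E = 16.75 − 0.25q_C.
By symmetry q_C = q_E; substituting into the reaction function, 1.25q_E = 16.75 and q_E = 13.4.
Total output: 13.4 + 13.4 = 26.8.

26.8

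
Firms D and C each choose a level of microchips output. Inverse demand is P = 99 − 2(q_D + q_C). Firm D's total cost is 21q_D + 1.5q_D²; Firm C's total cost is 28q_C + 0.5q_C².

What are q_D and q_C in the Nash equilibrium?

Firm D's profit: π = q_D(99 − 2(q_D + q_C)) − 21q_D − 1.5q_D².
∂π/∂q_D = 78 − 7q_D − 2q_C = 0, so q_D = 78/7 − (2/7)q_C.
For C: ∂π/∂q_C = 71 − 5q_C − 2q_D = 0 ⇒ q_C = 14.2 − 0.4q_D.
Plugging q_C into D's best response: q_D = 78/7 − (2/7)(14.2 − 0.4q_D) ⇒ (31/35)q_D = 248/35, so q_D = 8.
Then q_C = 14.2 − 0.4·8 = 11.

8, 11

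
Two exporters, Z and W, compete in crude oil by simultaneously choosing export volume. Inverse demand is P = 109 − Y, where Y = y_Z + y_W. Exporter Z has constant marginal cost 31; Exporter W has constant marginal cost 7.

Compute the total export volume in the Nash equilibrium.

Exporter Z's profit: π = y_Z(109 − (y_Z + y_W)) − 31y_Z.
∂π/∂y_Z = 78 − 2y_Z − y_W = 0, so y_Z = 39 − 0.5y_W.
By the same steps for W: y_W = 51 − 0.5y_Z.
Solving the two reaction functions simultaneously: (1 − (−0.5)(−0.5))y_Z = 39 − 0.5·51, so 0.75y_Z = 13.5 and y_Z = 18.
Then y_W = 51 − 0.5·18 = 42.
Total export volume: 18 + 42 = 60.

60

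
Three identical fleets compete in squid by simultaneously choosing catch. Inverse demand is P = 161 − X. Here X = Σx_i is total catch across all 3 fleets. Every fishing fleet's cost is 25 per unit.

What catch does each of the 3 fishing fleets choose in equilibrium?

A representative fishing fleet's profit is π_i = x_i(161 − X) − 25x_i, with X = x_i + Σ_{j≠i} x_j.
First-order condition: 136 − 2x_i − Σ_{j≠i} x_j = 0.
In a symmetric equilibrium every fishing fleet chooses the same x, so Σ_{j≠i} x_j = 2x. The condition becomes 136 − 4x = 0, giving x = 136/4 = 34.

34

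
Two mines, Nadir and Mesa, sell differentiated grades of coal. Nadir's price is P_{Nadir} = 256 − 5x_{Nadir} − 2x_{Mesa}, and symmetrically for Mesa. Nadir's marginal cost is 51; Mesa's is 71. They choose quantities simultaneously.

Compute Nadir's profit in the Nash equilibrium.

Mine Nadir's profit: π = x_{Nadir}(256 − 5x_{Nadir} − 2x_{Mesa}) − 51x_{Nadir}.
∂π/∂x_{Nadir} = 205 − 10x_{Nadir} − 2x_{Mesa} = 0 ⇒ x_{Nadir} = 20.5 − 0.2x_{Mesa}.
Similarly x_{Mesa} = 18.5 − 0.2x_{Nadir}.
Substituting the second reaction function into the first: x_{Nadir} = 20.5 − 0.2(18.5 − 0.2x_{Nadir}), which gives 0.96x_{Nadir} = 16.8 ⇒ x_{Nadir} = 17.5.
Then x_{Mesa} = 18.5 − 0.2·17.5 = 15.
P_{Nadir} = 256 − 5·17.5 − 2·15 = 138.5.
Profit = (138.5 − 51)·17.5 = 1531.25.

1531.25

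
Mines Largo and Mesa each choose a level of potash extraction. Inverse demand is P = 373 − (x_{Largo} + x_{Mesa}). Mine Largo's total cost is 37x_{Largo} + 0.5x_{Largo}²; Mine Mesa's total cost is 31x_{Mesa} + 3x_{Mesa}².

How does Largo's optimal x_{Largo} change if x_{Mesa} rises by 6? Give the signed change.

Mine Largo's profit: π = x_{Largo}(373 − (x_{Largo} + x_{Mesa})) − 37x_{Largo} − 0.5x_{Largo}².
∂π/∂x_{Largo} = 336 − 3x_{Largo} − x_{Mesa} = 0, so x_{Largo} = 112 − (1/3)x_{Mesa}.
The reaction-function slope is −1/3, so a 6-unit rise in x_{Mesa} moves x_{Largo} by −1/3 × 6 = −2. Largo's best response falls — the actions are strategic substitutes.

-2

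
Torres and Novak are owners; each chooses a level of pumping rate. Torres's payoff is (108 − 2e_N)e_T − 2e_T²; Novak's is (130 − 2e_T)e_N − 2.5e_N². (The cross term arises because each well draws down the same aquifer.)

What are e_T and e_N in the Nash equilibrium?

Expanding Torres's payoff: 108e_T − 2e_Ne_T − 2e_T².
∂π/∂e_T = 108 − 2e_N − 4e_T = 0, so e_T = 27 − 0.5e_N.
Likewise for Novak: e_N = 26 − 0.4e_T.
Substituting the second reaction function into the first: e_T = 27 − 0.5(26 − 0.4e_T), which gives 0.8e_T = 14 ⇒ e_T = 17.5.
Then e_N = 26 − 0.4·17.5 = 19.

17.5, 19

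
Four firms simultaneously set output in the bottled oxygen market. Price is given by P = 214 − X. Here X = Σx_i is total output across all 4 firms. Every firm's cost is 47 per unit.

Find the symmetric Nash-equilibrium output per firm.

33.4

A representative firm's profit is π_i = x_i(214 − X) − 47x_i, with X = x_i + Σ_{j≠i} x_j.
First-order condition: 167 − 2x_i − Σ_{j≠i} x_j = 0.
Imposing symmetry (x_j = x for all j) turns Σ_{j≠i} x_j into 3x, so 167 = 5x and x = 33.4.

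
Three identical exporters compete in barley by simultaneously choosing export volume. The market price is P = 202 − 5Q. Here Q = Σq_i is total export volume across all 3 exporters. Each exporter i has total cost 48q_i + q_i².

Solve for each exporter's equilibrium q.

A representative exporter's profit is π_i = q_i(202 − 5Q) − 48q_i − q_i², with Q = q_i + Σ_{j≠i} q_j.
First-order condition: 154 − 12q_i − 5Σ_{j≠i} q_j = 0.
With identical exporters, set every q_j = q: then 154 − 12q − 10q = 0, i.e. q = 154/22 = 7.

7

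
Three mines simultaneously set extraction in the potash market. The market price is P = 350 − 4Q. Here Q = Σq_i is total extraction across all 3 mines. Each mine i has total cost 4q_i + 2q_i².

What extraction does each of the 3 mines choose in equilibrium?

A representative mine's profit is π_i = q_i(350 − 4Q) − 4q_i − 2q_i², with Q = q_i + Σ_{j≠i} q_j.
First-order condition: 346 − 12q_i − 4Σ_{j≠i} q_j = 0.
Imposing symmetry (q_j = q for all j) turns Σ_{j≠i} q_j into 2q, so 346 = 20q and q = 17.3.

17.3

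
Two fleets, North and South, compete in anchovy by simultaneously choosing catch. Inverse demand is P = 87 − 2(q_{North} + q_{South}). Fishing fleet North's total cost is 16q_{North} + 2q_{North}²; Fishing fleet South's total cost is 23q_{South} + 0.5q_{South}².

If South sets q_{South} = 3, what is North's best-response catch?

8.125

Fishing fleet North's profit: π = q_{North}(87 − 2(q_{North} + q_{South})) − 16q_{North} − 2q_{North}².
∂π/∂q_{North} = 71 − 8q_{North} − 2q_{South} = 0, so q_{North} = 8.875 − 0.25q_{South}.
At q_{South} = 3: q_{North} = 8.875 − 0.25·3 = 8.125.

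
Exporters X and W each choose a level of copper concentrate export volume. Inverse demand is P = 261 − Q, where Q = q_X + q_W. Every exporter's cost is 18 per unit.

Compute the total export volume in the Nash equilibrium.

Exporter X's profit: π = q_X(261 − (q_X + q_W)) − 18q_X.
∂π/∂q_X = 243 − 2q_X − q_W = 0, so q_X = 121.5 − 0.5q_W.
Setting q_X = q_W in the reaction function: q_X = 121.5 − 0.5q_X, so q_X = 121.5 / 1.5 = 81.
Total export volume: 81 + 81 = 162.

162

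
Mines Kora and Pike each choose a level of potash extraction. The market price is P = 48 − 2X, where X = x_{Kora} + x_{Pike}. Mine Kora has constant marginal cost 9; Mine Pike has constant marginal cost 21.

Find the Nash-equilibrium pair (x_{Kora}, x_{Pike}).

8.5, 2.5

Mine Kora's profit: π = x_{Kora}(48 − 2(x_{Kora} + x_{Pike})) − 9x_{Kora}.
∂π/∂x_{Kora} = 39 − 4x_{Kora} − 2x_{Pike} = 0, so x_{Kora} = 9.75 − 0.5x_{Pike}.
By the same steps for Pike: x_{Pike} = 6.75 − 0.5x_{Kora}.
Plugging x_{Pike} into Kora's best response: x_{Kora} = 9.75 − 0.5(6.75 − 0.5x_{Kora}) ⇒ 0.75x_{Kora} = 6.375, so x_{Kora} = 8.5.
Then x_{Pike} = 6.75 − 0.5·8.5 = 2.5.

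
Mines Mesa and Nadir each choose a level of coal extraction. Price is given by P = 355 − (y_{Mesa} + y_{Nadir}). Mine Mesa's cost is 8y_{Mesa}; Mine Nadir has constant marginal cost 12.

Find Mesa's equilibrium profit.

13689

Mine Mesa's profit: π = y_{Mesa}(355 − (y_{Mesa} + y_{Nadir})) − 8y_{Mesa}.
∂π/∂y_{Mesa} = 347 − 2y_{Mesa} − y_{Nadir} = 0, so y_{Mesa} = 173.5 − 0.5y_{Nadir}.
By the same steps for Nadir: y_{Nadir} = 171.5 − 0.5y_{Mesa}.
Solving the two reaction functions simultaneously: (1 − (−0.5)(−0.5))y_{Mesa} = 173.5 − 0.5·171.5, so 0.75y_{Mesa} = 87.75 and y_{Mesa} = 117.
Then y_{Nadir} = 171.5 − 0.5·117 = 113.
Price P = 355 − 230 = 125.
Mesa's profit: (125 − 8)·117 = 13689.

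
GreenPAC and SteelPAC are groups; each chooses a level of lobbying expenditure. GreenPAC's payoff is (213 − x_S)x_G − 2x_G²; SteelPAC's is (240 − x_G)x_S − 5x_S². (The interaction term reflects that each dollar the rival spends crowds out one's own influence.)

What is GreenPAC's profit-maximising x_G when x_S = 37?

Expanding GreenPAC's payoff: 213x_G − x_Sx_G − 2x_G².
∂π/∂x_G = 213 − x_S − 4x_G = 0, so x_G = 53.25 − 0.25x_S.
At x_S = 37: x_G = 53.25 − 0.25·37 = 44.

44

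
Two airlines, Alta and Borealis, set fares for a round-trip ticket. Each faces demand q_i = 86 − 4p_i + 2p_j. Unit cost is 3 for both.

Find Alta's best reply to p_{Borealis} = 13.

Alta's profit: π = (p_{Alta} − 3)(86 − 4p_{Alta} + 2p_{Borealis}).
∂π/∂p_{Alta} = 98 − 8p_{Alta} + 2p_{Borealis} = 0 ⇒ p_{Alta} = 12.25 + 0.25p_{Borealis}.
At p_{Borealis} = 13: p_{Alta} = 12.25 + 0.25·13 = 15.5.

15.5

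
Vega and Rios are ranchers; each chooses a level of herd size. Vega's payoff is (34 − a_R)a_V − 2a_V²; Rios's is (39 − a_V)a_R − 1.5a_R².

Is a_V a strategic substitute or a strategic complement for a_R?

strategic substitutes

Expanding Vega's payoff: 34a_V − a_Ra_V − 2a_V².
∂π/∂a_V = 34 − a_R − 4a_V = 0, so a_V = 8.5 − 0.25a_R.
The best-response slope da_V/da_R = −0.25 < 0: the reaction function is downward-sloping, so the choices are strategic substitutes.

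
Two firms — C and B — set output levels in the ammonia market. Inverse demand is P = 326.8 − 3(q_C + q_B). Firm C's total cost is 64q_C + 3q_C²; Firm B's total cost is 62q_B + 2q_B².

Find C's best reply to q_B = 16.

Firm C's profit: π = q_C(326.8 − 3(q_C + q_B)) − 64q_C − 3q_C².
∂π/∂q_C = 262.8 − 12q_C − 3q_B = 0, so q_C = 21.9 − 0.25q_B.
At q_B = 16: q_C = 21.9 − 0.25·16 = 17.9.

17.9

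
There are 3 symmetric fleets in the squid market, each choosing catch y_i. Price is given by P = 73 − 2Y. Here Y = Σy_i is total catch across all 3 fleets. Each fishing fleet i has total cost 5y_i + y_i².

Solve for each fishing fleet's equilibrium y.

A representative fishing fleet's profit is π_i = y_i(73 − 2Y) − 5y_i − y_i², with Y = y_i + Σ_{j≠i} y_j.
First-order condition: 68 − 6y_i − 2Σ_{j≠i} y_j = 0.
Imposing symmetry (y_j = y for all j) turns Σ_{j≠i} y_j into 2y, so 68 = 10y and y = 6.8.

6.8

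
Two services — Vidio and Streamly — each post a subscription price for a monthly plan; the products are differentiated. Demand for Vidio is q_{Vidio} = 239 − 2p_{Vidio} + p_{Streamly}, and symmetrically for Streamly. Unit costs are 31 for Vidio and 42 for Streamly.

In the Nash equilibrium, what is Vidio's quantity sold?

Vidio's profit: π = (p_{Vidio} − 31)(239 − 2p_{Vidio} + p_{Streamly}).
∂π/∂p_{Vidio} = 301 − 4p_{Vidio} + p_{Streamly} = 0 ⇒ p_{Vidio} = 75.25 + 0.25p_{Streamly}.
Similarly p_{Streamly} = 80.75 + 0.25p_{Vidio}.
Solving the two reaction functions simultaneously: (1 − (0.25)(0.25))p_{Vidio} = 75.25 + 0.25·80.75, so 0.9375p_{Vidio} = 95.4375 and p_{Vidio} = 101.8.
Then p_{Streamly} = 80.75 + 0.25·101.8 = 106.2.
q_{Vidio} = 239 − 2·101.8 + 106.2 = 141.6.

141.6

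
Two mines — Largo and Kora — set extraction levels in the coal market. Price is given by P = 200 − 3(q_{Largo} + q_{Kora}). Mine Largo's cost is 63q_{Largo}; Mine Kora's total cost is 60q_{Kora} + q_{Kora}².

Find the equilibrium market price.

Mine Largo's profit: π = q_{Largo}(200 − 3(q_{Largo} + q_{Kora})) − 63q_{Largo}.
∂π/∂q_{Largo} = 137 − 6q_{Largo} − 3q_{Kora} = 0, so q_{Largo} = 137/6 − 0.5q_{Kora}.
For Kora: ∂π/∂q_{Kora} = 140 − 8q_{Kora} − 3q_{Largo} = 0 ⇒ q_{Kora} = 17.5 − 0.375q_{Largo}.
Substituting the second reaction function into the first: q_{Largo} = 137/6 − 0.5(17.5 − 0.375q_{Largo}), which gives 0.8125q_{Largo} = 169/12 ⇒ q_{Largo} = 52/3.
Then q_{Kora} = 17.5 − 0.375·(52/3) = 11.
Equilibrium price: P = 200 − 3·(85/3) = 115.

115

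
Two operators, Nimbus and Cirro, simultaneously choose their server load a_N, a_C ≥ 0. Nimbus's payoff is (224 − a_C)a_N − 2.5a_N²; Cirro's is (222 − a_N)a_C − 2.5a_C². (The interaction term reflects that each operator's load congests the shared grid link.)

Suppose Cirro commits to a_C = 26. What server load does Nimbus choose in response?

39.6

Expanding Nimbus's payoff: 224a_N − a_Ca_N − 2.5a_N².
∂π/∂a_N = 224 − a_C − 5a_N = 0, so a_N = 44.8 − 0.2a_C.
At a_C = 26: a_N = 44.8 − 0.2·26 = 39.6.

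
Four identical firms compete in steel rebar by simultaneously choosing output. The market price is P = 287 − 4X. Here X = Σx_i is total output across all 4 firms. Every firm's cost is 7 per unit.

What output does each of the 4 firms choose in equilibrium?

14

A representative firm's profit is π_i = x_i(287 − 4X) − 7x_i, with X = x_i + Σ_{j≠i} x_j.
First-order condition: 280 − 8x_i − 4Σ_{j≠i} x_j = 0.
In a symmetric equilibrium every firm chooses the same x, so Σ_{j≠i} x_j = 3x. The condition becomes 280 − 20x = 0, giving x = 280/20 = 14.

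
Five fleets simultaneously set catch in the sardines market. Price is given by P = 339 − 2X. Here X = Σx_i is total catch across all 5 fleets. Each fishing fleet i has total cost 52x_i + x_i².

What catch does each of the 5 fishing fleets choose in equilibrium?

A representative fishing fleet's profit is π_i = x_i(339 − 2X) − 52x_i − x_i², with X = x_i + Σ_{j≠i} x_j.
First-order condition: 287 − 6x_i − 2Σ_{j≠i} x_j = 0.
In a symmetric equilibrium every fishing fleet chooses the same x, so Σ_{j≠i} x_j = 4x. The condition becomes 287 − 14x = 0, giving x = 287/14 = 20.5.

20.5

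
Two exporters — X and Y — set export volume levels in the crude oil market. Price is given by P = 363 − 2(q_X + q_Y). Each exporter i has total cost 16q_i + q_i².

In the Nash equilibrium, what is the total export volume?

86.75

Exporter X's profit: π = q_X(363 − 2(q_X + q_Y)) − 16q_X − q_X².
∂π/∂q_X = 347 − 6q_X − 2q_Y = 0, so q_X = 347/6 − (1/3)q_Y.
The game is symmetric, so in equilibrium q_Y = q_X: the reaction function gives (4/3)q_X = 347/6, hence q_X = 43.375.
Total export volume: 43.375 + 43.375 = 86.75.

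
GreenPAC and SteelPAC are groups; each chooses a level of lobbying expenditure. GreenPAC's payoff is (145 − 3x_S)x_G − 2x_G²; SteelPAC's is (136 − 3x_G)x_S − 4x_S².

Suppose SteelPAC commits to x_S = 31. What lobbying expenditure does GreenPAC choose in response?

13

Expanding GreenPAC's payoff: 145x_G − 3x_Sx_G − 2x_G².
∂π/∂x_G = 145 − 3x_S − 4x_G = 0, so x_G = 36.25 − 0.75x_S.
At x_S = 31: x_G = 36.25 − 0.75·31 = 13.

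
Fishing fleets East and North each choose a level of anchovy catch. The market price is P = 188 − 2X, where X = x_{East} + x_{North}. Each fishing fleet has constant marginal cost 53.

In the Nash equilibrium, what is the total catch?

Fishing fleet East's profit: π = x_{East}(188 − 2(x_{East} + x_{North})) − 53x_{East}.
∂π/∂x_{East} = 135 − 4x_{East} − 2x_{North} = 0, so x_{East} = 33.75 − 0.5x_{North}.
By symmetry x_{North} = x_{East}; substituting into the reaction function, 1.5x_{East} = 33.75 and x_{East} = 22.5.
Total catch: 22.5 + 22.5 = 45.

45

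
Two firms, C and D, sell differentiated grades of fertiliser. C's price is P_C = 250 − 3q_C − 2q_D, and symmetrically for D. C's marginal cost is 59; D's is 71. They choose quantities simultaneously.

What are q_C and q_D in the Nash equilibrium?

24.625, 21.625

Firm C's profit: π = q_C(250 − 3q_C − 2q_D) − 59q_C.
∂π/∂q_C = 191 − 6q_C − 2q_D = 0 ⇒ q_C = 191/6 − (1/3)q_D.
Similarly q_D = 179/6 − (1/3)q_C.
Plugging q_D into C's best response: q_C = 191/6 − (1/3)(179/6 − (1/3)q_C) ⇒ (8/9)q_C = 197/9, so q_C = 24.625.
Then q_D = 179/6 − (1/3)·24.625 = 21.625.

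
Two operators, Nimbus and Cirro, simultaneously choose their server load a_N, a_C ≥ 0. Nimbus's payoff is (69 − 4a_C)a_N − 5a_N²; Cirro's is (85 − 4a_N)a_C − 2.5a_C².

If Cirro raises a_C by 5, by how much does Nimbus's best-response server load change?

-2

Expanding Nimbus's payoff: 69a_N − 4a_Ca_N − 5a_N².
∂π/∂a_N = 69 − 4a_C − 10a_N = 0, so a_N = 6.9 − 0.4a_C.
The reaction-function slope is −0.4, so a 5-unit rise in a_C moves a_N by −0.4 × 5 = −2. Nimbus's best response falls — the actions are strategic substitutes.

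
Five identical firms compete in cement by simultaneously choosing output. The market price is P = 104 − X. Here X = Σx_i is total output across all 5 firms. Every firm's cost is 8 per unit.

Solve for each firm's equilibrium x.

16

A representative firm's profit is π_i = x_i(104 − X) − 8x_i, with X = x_i + Σ_{j≠i} x_j.
First-order condition: 96 − 2x_i − Σ_{j≠i} x_j = 0.
Imposing symmetry (x_j = x for all j) turns Σ_{j≠i} x_j into 4x, so 96 = 6x and x = 16.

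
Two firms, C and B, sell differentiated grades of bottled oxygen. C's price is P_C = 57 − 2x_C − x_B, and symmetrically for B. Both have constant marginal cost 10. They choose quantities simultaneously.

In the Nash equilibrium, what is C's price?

Firm C's profit: π = x_C(57 − 2x_C − x_B) − 10x_C.
∂π/∂x_C = 47 − 4x_C − x_B = 0 ⇒ x_C = 11.75 − 0.25x_B.
The game is symmetric, so in equilibrium x_B = x_C: the reaction function gives 1.25x_C = 11.75, hence x_C = 9.4.
P_C = 57 − 2·9.4 − 9.4 = 28.8.

28.8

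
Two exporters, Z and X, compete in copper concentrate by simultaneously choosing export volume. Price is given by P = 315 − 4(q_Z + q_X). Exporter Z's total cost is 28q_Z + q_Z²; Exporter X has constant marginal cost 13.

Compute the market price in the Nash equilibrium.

130

Exporter Z's profit: π = q_Z(315 − 4(q_Z + q_X)) − 28q_Z − q_Z².
∂π/∂q_Z = 287 − 10q_Z − 4q_X = 0, so q_Z = 28.7 − 0.4q_X.
For X: ∂π/∂q_X = 302 − 8q_X − 4q_Z = 0 ⇒ q_X = 37.75 − 0.5q_Z.
Plugging q_X into Z's best response: q_Z = 28.7 − 0.4(37.75 − 0.5q_Z) ⇒ 0.8q_Z = 13.6, so q_Z = 17.
Then q_X = 37.75 − 0.5·17 = 29.25.
Equilibrium price: P = 315 − 4·46.25 = 130.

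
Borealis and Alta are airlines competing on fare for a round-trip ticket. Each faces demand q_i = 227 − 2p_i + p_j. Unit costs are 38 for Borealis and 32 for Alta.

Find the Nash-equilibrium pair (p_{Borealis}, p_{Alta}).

100.2, 97.8

Borealis's profit: π = (p_{Borealis} − 38)(227 − 2p_{Borealis} + p_{Alta}).
∂π/∂p_{Borealis} = 303 − 4p_{Borealis} + p_{Alta} = 0 ⇒ p_{Borealis} = 75.75 + 0.25p_{Alta}.
Similarly p_{Alta} = 72.75 + 0.25p_{Borealis}.
Plugging p_{Alta} into Borealis's best response: p_{Borealis} = 75.75 + 0.25(72.75 + 0.25p_{Borealis}) ⇒ 0.9375p_{Borealis} = 93.9375, so p_{Borealis} = 100.2.
Then p_{Alta} = 72.75 + 0.25·100.2 = 97.8.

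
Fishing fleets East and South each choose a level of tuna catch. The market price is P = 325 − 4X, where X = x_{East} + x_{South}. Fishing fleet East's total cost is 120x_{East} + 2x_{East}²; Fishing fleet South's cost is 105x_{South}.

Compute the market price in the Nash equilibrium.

196

Fishing fleet East's profit: π = x_{East}(325 − 4(x_{East} + x_{South})) − 120x_{East} − 2x_{East}².
∂π/∂x_{East} = 205 − 12x_{East} − 4x_{South} = 0, so x_{East} = 205/12 − (1/3)x_{South}.
For South: ∂π/∂x_{South} = 220 − 8x_{South} − 4x_{East} = 0 ⇒ x_{South} = 27.5 − 0.5x_{East}.
Plugging x_{South} into East's best response: x_{East} = 205/12 − (1/3)(27.5 − 0.5x_{East}) ⇒ (5/6)x_{East} = 95/12, so x_{East} = 9.5.
Then x_{South} = 27.5 − 0.5·9.5 = 22.75.
Equilibrium price: P = 325 − 4·32.25 = 196.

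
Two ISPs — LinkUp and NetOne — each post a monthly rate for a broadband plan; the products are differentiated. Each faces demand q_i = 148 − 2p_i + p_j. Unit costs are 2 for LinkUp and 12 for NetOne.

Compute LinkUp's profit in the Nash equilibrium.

5000

LinkUp's profit: π = (p_{LinkUp} − 2)(148 − 2p_{LinkUp} + p_{NetOne}).
∂π/∂p_{LinkUp} = 152 − 4p_{LinkUp} + p_{NetOne} = 0 ⇒ p_{LinkUp} = 38 + 0.25p_{NetOne}.
Similarly p_{NetOne} = 43 + 0.25p_{LinkUp}.
Plugging p_{NetOne} into LinkUp's best response: p_{LinkUp} = 38 + 0.25(43 + 0.25p_{LinkUp}) ⇒ 0.9375p_{LinkUp} = 48.75, so p_{LinkUp} = 52.
Then p_{NetOne} = 43 + 0.25·52 = 56.
q_{LinkUp} = 148 − 2·52 + 56 = 100.
Profit = (52 − 2)·100 = 5000.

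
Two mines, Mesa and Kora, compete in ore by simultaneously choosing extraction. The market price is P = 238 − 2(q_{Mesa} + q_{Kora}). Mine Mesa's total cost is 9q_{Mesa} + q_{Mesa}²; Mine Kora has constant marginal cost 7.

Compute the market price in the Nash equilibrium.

99.8

Mine Mesa's profit: π = q_{Mesa}(238 − 2(q_{Mesa} + q_{Kora})) − 9q_{Mesa} − q_{Mesa}².
∂π/∂q_{Mesa} = 229 − 6q_{Mesa} − 2q_{Kora} = 0, so q_{Mesa} = 229/6 − (1/3)q_{Kora}.
For Kora: ∂π/∂q_{Kora} = 231 − 4q_{Kora} − 2q_{Mesa} = 0 ⇒ q_{Kora} = 57.75 − 0.5q_{Mesa}.
Plugging q_{Kora} into Mesa's best response: q_{Mesa} = 229/6 − (1/3)(57.75 − 0.5q_{Mesa}) ⇒ (5/6)q_{Mesa} = 227/12, so q_{Mesa} = 22.7.
Then q_{Kora} = 57.75 − 0.5·22.7 = 46.4.
Equilibrium price: P = 238 − 2·69.1 = 99.8.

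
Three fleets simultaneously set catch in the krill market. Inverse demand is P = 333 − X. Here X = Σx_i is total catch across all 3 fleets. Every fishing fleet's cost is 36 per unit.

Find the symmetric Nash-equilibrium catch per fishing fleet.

74.25

A representative fishing fleet's profit is π_i = x_i(333 − X) − 36x_i, with X = x_i + Σ_{j≠i} x_j.
First-order condition: 297 − 2x_i − Σ_{j≠i} x_j = 0.
In a symmetric equilibrium every fishing fleet chooses the same x, so Σ_{j≠i} x_j = 2x. The condition becomes 297 − 4x = 0, giving x = 297/4 = 74.25.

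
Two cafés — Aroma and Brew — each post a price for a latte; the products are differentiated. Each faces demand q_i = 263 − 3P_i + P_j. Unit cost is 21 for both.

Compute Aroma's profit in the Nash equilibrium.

5860.92

Aroma's profit: π = (P_{Aroma} − 21)(263 − 3P_{Aroma} + P_{Brew}).
∂π/∂P_{Aroma} = 326 − 6P_{Aroma} + P_{Brew} = 0 ⇒ P_{Aroma} = 163/3 + (1/6)P_{Brew}.
By symmetry P_{Brew} = P_{Aroma}; substituting into the reaction function, (5/6)P_{Aroma} = 163/3 and P_{Aroma} = 65.2.
q_{Aroma} = 263 − 3·65.2 + 65.2 = 132.6.
Profit = (65.2 − 21)·132.6 = 5860.92.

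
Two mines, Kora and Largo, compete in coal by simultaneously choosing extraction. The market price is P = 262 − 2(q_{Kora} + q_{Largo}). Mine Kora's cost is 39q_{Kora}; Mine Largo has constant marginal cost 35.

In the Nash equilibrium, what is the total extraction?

Mine Kora's profit: π = q_{Kora}(262 − 2(q_{Kora} + q_{Largo})) − 39q_{Kora}.
∂π/∂q_{Kora} = 223 − 4q_{Kora} − 2q_{Largo} = 0, so q_{Kora} = 55.75 − 0.5q_{Largo}.
By the same steps for Largo: q_{Largo} = 56.75 − 0.5q_{Kora}.
Solving the two reaction functions simultaneously: (1 − (−0.5)(−0.5))q_{Kora} = 55.75 − 0.5·56.75, so 0.75q_{Kora} = 27.375 and q_{Kora} = 36.5.
Then q_{Largo} = 56.75 − 0.5·36.5 = 38.5.
Total extraction: 36.5 + 38.5 = 75.

75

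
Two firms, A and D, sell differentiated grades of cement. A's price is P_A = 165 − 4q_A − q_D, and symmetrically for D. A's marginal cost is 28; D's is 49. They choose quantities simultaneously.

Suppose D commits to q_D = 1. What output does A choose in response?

17

Firm A's profit: π = q_A(165 − 4q_A − q_D) − 28q_A.
∂π/∂q_A = 137 − 8q_A − q_D = 0 ⇒ q_A = 17.125 − 0.125q_D.
At q_D = 1: q_A = 17.125 − 0.125·1 = 17.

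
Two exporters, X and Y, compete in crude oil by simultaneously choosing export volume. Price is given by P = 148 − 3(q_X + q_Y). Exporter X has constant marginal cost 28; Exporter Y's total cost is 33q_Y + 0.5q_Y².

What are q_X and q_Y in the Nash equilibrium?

15, 10

Exporter X's profit: π = q_X(148 − 3(q_X + q_Y)) − 28q_X.
∂π/∂q_X = 120 − 6q_X − 3q_Y = 0, so q_X = 20 − 0.5q_Y.
For Y: ∂π/∂q_Y = 115 − 7q_Y − 3q_X = 0 ⇒ q_Y = 115/7 − (3/7)q_X.
Solving the two reaction functions simultaneously: (1 − (−0.5)(−3/7))q_X = 20 − 0.5·(115/7), so (11/14)q_X = 165/14 and q_X = 15.
Then q_Y = 115/7 − (3/7)·15 = 10.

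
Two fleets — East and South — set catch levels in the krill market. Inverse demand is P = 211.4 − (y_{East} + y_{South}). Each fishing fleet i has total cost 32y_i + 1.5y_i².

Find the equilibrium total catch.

Fishing fleet East's profit: π = y_{East}(211.4 − (y_{East} + y_{South})) − 32y_{East} − 1.5y_{East}².
∂π/∂y_{East} = 179.4 − 5y_{East} − y_{South} = 0, so y_{East} = 35.88 − 0.2y_{South}.
By symmetry y_{South} = y_{East}; substituting into the reaction function, 1.2y_{East} = 35.88 and y_{East} = 29.9.
Total catch: 29.9 + 29.9 = 59.8.

59.8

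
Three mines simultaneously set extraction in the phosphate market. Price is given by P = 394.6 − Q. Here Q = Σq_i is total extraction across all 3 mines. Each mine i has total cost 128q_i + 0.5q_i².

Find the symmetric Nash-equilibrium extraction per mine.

53.32

A representative mine's profit is π_i = q_i(394.6 − Q) − 128q_i − 0.5q_i², with Q = q_i + Σ_{j≠i} q_j.
First-order condition: 266.6 − 3q_i − Σ_{j≠i} q_j = 0.
In a symmetric equilibrium every mine chooses the same q, so Σ_{j≠i} q_j = 2q. The condition becomes 266.6 − 5q = 0, giving q = 266.6/5 = 53.32.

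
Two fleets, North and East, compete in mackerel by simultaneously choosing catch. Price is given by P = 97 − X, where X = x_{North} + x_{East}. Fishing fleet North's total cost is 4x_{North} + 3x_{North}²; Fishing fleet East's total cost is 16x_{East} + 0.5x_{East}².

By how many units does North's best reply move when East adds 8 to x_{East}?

-1

Fishing fleet North's profit: π = x_{North}(97 − (x_{North} + x_{East})) − 4x_{North} − 3x_{North}².
∂π/∂x_{North} = 93 − 8x_{North} − x_{East} = 0, so x_{North} = 11.625 − 0.125x_{East}.
The reaction-function slope is −0.125, so an 8-unit rise in x_{East} moves x_{North} by −0.125 × 8 = −1. North's best response falls — the actions are strategic substitutes.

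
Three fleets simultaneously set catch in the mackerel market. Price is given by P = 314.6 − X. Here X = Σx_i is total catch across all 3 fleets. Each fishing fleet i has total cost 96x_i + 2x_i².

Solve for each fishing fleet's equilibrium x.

A representative fishing fleet's profit is π_i = x_i(314.6 − X) − 96x_i − 2x_i², with X = x_i + Σ_{j≠i} x_j.
First-order condition: 218.6 − 6x_i − Σ_{j≠i} x_j = 0.
Imposing symmetry (x_j = x for all j) turns Σ_{j≠i} x_j into 2x, so 218.6 = 8x and x = 27.325.

27.325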